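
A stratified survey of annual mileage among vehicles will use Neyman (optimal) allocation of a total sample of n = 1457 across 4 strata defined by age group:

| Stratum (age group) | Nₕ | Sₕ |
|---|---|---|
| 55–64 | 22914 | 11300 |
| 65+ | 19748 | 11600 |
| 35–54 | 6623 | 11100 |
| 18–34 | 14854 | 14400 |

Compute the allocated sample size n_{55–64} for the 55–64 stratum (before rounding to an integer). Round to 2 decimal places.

Neyman allocation: nₕ = n·NₕSₕ / Σⱼ NⱼSⱼ.
Σ NⱼSⱼ = 22914·11300 + 19748·11600 + 6623·11100 + 14854·14400 = 7.754179 × 10^8.
n_{55–64} = 1457·22914·11300 / (7.754179 × 10^8) = 486.52.

486.52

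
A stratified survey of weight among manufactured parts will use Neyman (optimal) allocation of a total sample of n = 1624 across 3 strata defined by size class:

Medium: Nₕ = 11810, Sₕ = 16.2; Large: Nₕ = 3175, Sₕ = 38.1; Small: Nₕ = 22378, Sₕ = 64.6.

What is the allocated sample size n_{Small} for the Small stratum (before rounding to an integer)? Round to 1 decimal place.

Neyman allocation: nₕ = n·NₕSₕ / Σⱼ NⱼSⱼ.
Σ NⱼSⱼ = 11810·16.2 + 3175·38.1 + 22378·64.6 = 1.7579083 × 10^6.
n_{Small} = 1624·22378·64.6 / (1.7579083 × 10^6) = 1335.5.

1335.5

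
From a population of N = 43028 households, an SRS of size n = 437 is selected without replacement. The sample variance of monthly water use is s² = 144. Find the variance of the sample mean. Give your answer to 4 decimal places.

0.3262

Under SRS without replacement, Var(ȳ) = (1 − f)·s²/n with f = n/N = 437/43028 = 0.01015618.
Var(ȳ) = (1 − 0.01015618)·144/437 = 0.98984382·0.32951945 = 0.32617279.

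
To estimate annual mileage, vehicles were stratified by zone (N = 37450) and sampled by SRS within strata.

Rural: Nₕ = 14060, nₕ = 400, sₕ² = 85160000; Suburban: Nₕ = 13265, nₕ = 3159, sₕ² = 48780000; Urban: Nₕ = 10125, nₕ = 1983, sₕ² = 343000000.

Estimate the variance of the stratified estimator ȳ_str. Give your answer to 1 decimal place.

40797.7

Var(ȳ_str) = Σₕ Wₕ²(1 − fₕ)sₕ²/nₕ with Wₕ = Nₕ/N, N = 37450.
Rural: Wₕ = 0.37543391; term = 0.37543391²·(1 − 0.02844950)·85160000/400 = 29154.664.
Suburban: Wₕ = 0.35420561; term = 0.35420561²·(1 − 0.23814550)·48780000/3159 = 1475.9617.
Urban: Wₕ = 0.27036048; term = 0.27036048²·(1 − 0.19585185)·343000000/1983 = 10167.025.
Sum = 40797.651.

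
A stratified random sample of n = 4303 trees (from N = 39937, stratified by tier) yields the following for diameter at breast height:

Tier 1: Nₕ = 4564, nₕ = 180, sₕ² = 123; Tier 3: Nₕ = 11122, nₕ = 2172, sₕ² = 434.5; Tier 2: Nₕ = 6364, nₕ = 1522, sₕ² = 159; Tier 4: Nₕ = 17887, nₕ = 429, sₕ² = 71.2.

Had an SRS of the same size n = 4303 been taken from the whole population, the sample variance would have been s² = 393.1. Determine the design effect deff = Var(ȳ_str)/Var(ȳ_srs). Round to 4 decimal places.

0.6817

Var(ȳ_str) = Σ Wₕ²(1−fₕ)sₕ²/nₕ with Wₕ = Nₕ/39937:
  Tier 1: (4564/39937)²·(1−180/4564)·123/180 = 0.0085723108
  Tier 3: (11122/39937)²·(1−2172/11122)·434.5/2172 = 0.012484898
  Tier 2: (6364/39937)²·(1−1522/6364)·159/1522 = 0.0020183039
  Tier 4: (17887/39937)²·(1−429/17887)·71.2/429 = 0.032494048
  → Var(ȳ_str) = 0.055569561.
Var(ȳ_srs) = (1 − 4303/39937)·393.1/4303 = 0.081511866.
deff = 0.055569561 / 0.081511866 = 0.6817.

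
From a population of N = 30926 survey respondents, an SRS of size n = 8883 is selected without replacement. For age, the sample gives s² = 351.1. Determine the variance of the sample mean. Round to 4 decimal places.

0.0282

Under SRS without replacement, Var(ȳ) = (1 − f)·s²/n with f = n/N = 8883/30926 = 0.28723404.
Var(ȳ) = (1 − 0.28723404)·351.1/8883 = 0.71276596·0.039524935 = 0.028172028.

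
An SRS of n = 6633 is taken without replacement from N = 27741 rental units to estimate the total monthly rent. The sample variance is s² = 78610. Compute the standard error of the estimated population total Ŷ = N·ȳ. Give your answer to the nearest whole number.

Var(Ŷ) = N²·Var(ȳ) = N²·(1 − n/N)·s²/n.
f = 6633/27741 = 0.23910457; Var(ȳ) = 0.76089543·78610/6633 = 9.0176375.
Var(Ŷ) = 27741² · 9.0176375 = 6.9396409 × 10^9.
SE(Ŷ) = √(6.9396409 × 10^9) = 83305.

83305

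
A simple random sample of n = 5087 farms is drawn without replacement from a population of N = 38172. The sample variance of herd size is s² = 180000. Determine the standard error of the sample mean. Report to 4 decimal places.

Under SRS without replacement, Var(ȳ) = (1 − f)·s²/n with f = n/N = 5087/38172 = 0.13326522.
Var(ȳ) = (1 − 0.13326522)·180000/5087 = 0.86673478·35.384313 = 30.668815.
SE(ȳ) = √(30.668815) = 5.5379.

5.5379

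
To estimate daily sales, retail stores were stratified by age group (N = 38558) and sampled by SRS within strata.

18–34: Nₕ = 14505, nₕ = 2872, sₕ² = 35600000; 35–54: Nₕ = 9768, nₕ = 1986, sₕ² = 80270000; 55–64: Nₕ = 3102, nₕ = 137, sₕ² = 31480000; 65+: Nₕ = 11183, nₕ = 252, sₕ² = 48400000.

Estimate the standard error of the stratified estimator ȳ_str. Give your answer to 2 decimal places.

143.83

Var(ȳ_str) = Σₕ Wₕ²(1 − fₕ)sₕ²/nₕ with Wₕ = Nₕ/N, N = 38558.
18–34: Wₕ = 0.37618652; term = 0.37618652²·(1 − 0.19800069)·35600000/2872 = 1406.8443.
35–54: Wₕ = 0.25333264; term = 0.25333264²·(1 − 0.20331695)·80270000/1986 = 2066.5309.
55–64: Wₕ = 0.08045023; term = 0.08045023²·(1 − 0.04416505)·31480000/137 = 1421.5157.
65+: Wₕ = 0.29003060; term = 0.29003060²·(1 − 0.02253420)·48400000/252 = 15791.888.
Sum = 20686.779.
SE = √(20686.779) = 143.83.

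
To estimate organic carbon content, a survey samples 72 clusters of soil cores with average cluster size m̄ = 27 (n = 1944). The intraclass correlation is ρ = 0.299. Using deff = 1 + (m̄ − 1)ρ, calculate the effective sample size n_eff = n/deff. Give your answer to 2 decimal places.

deff = 1 + (27 − 1)·0.299 = 1 + 7.774 = 8.774.
n_eff = 1944 / 8.774 = 221.56.

221.56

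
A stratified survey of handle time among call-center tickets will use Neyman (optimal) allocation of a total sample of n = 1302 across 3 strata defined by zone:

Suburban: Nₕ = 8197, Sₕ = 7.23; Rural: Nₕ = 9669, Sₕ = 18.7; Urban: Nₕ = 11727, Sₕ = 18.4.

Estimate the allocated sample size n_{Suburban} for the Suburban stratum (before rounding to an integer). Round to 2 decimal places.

Neyman allocation: nₕ = n·NₕSₕ / Σⱼ NⱼSⱼ.
Σ NⱼSⱼ = 8197·7.23 + 9669·18.7 + 11727·18.4 = 455851.41.
n_{Suburban} = 1302·8197·7.23 / 455851.41 = 169.27.

169.27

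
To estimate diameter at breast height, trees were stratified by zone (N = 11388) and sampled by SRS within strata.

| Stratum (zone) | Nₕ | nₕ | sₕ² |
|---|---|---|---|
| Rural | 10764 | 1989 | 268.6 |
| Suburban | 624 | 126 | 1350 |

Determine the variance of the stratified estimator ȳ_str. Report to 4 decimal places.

Var(ȳ_str) = Σₕ Wₕ²(1 − fₕ)sₕ²/nₕ with Wₕ = Nₕ/N, N = 11388.
Rural: Wₕ = 0.94520548; term = 0.94520548²·(1 − 0.18478261)·268.6/1989 = 0.098355154.
Suburban: Wₕ = 0.05479452; term = 0.05479452²·(1 − 0.20192308)·1350/126 = 0.025673332.
Sum = 0.12402849.

0.1240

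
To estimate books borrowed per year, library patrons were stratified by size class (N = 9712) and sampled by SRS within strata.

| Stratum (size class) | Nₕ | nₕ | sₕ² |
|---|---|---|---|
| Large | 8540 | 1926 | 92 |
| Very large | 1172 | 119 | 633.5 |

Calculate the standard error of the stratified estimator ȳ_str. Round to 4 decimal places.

Var(ȳ_str) = Σₕ Wₕ²(1 − fₕ)sₕ²/nₕ with Wₕ = Nₕ/N, N = 9712.
Large: Wₕ = 0.87932455; term = 0.87932455²·(1 − 0.22552693)·92/1926 = 0.028604625.
Very large: Wₕ = 0.12067545; term = 0.12067545²·(1 − 0.10153584)·633.5/119 = 0.069652754.
Sum = 0.098257379.
SE = √(0.098257379) = 0.3135.

0.3135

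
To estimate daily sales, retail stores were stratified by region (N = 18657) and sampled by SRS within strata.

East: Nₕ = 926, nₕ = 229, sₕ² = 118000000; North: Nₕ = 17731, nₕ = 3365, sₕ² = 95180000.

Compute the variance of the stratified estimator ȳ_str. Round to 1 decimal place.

Var(ȳ_str) = Σₕ Wₕ²(1 − fₕ)sₕ²/nₕ with Wₕ = Nₕ/N, N = 18657.
East: Wₕ = 0.04963285; term = 0.04963285²·(1 − 0.24730022)·118000000/229 = 955.44714.
North: Wₕ = 0.95036715; term = 0.95036715²·(1 − 0.18978061)·95180000/3365 = 20698.844.
Sum = 21654.291.

21654.3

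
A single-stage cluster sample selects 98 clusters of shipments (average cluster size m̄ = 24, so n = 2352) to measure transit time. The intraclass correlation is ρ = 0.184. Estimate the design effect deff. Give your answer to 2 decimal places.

5.23

deff = 1 + (24 − 1)·0.184 = 1 + 4.232 = 5.232.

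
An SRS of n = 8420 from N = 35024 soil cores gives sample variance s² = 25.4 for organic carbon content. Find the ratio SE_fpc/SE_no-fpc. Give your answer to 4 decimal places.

f = n/N = 8420/35024 = 0.24040658.
SE_no-fpc = √(s²/n) = 0.05492383; SE_fpc = √((1−f)s²/n) = 0.047868675.
Ratio = √(1−f) = 0.87154657.

0.8715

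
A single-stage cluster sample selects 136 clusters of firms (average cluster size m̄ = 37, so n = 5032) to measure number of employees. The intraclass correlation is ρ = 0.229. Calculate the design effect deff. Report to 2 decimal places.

9.24

deff = 1 + (37 − 1)·0.229 = 1 + 8.244 = 9.244.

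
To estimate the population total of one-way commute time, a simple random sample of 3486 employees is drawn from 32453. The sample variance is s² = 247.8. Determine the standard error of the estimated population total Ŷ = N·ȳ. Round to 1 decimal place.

8174.6

Var(Ŷ) = N²·Var(ȳ) = N²·(1 − n/N)·s²/n.
f = 3486/32453 = 0.10741688; Var(ȳ) = 0.89258312·247.8/3486 = 0.06344868.
Var(Ŷ) = 32453² · 0.06344868 = 6.6823973 × 10^7.
SE(Ŷ) = √(6.6823973 × 10^7) = 8174.6.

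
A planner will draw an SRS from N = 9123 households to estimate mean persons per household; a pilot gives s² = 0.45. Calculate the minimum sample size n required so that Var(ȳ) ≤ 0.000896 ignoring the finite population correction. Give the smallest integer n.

Without fpc, n₀ = s²/D = 0.45/0.000896 = 502.2321.
Rounding up, n = 503.

503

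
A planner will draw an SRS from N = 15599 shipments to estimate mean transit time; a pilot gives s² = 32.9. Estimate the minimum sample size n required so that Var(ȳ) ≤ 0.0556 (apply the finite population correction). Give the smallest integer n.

Without fpc, n₀ = s²/D = 32.9/0.0556 = 591.7266.
With fpc, (1 − n/N)·s²/n ≤ D requires n ≥ n₀/(1 + n₀/N) = 591.7266/(1 + 591.7266/15599) = 570.1006.
Rounding up, n = 571.

571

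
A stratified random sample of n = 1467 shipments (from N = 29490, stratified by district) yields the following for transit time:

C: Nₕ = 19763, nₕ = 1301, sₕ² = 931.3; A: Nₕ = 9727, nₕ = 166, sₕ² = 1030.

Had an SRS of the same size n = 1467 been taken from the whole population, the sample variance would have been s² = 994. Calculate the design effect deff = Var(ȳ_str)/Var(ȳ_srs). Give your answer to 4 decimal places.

1.4970

Var(ȳ_str) = Σ Wₕ²(1−fₕ)sₕ²/nₕ with Wₕ = Nₕ/29490:
  C: (19763/29490)²·(1−1301/19763)·931.3/1301 = 0.300327
  A: (9727/29490)²·(1−166/9727)·1030/166 = 0.66353193
  → Var(ȳ_str) = 0.96385893.
Var(ȳ_srs) = (1 − 1467/29490)·994/1467 = 0.64386694.
deff = 0.96385893 / 0.64386694 = 1.4970.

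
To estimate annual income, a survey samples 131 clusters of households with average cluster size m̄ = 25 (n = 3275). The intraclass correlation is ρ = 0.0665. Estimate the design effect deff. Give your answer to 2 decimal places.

deff = 1 + (25 − 1)·0.0665 = 1 + 1.596 = 2.596.

2.60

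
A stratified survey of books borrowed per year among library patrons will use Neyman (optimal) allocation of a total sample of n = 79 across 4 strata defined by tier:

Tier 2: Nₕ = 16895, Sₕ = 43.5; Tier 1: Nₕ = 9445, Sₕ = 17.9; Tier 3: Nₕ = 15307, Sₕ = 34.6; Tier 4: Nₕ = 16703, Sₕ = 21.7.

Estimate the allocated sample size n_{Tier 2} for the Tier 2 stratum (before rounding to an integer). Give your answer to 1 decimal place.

32.3

Neyman allocation: nₕ = n·NₕSₕ / Σⱼ NⱼSⱼ.
Σ NⱼSⱼ = 16895·43.5 + 9445·17.9 + 15307·34.6 + 16703·21.7 = 1.7960753 × 10^6.
n_{Tier 2} = 79·16895·43.5 / (1.7960753 × 10^6) = 32.3.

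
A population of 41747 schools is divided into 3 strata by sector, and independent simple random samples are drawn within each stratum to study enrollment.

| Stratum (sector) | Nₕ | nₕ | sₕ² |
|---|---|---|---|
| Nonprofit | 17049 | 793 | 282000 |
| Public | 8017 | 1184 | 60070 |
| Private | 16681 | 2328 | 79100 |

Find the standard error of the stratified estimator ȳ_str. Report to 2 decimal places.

Var(ȳ_str) = Σₕ Wₕ²(1 − fₕ)sₕ²/nₕ with Wₕ = Nₕ/N, N = 41747.
Nonprofit: Wₕ = 0.40838863; term = 0.40838863²·(1 − 0.04651299)·282000/793 = 56.550699.
Public: Wₕ = 0.19203775; term = 0.19203775²·(1 − 0.14768617)·60070/1184 = 1.5946989.
Private: Wₕ = 0.39957362; term = 0.39957362²·(1 − 0.13955998)·79100/2328 = 4.6677515.
Sum = 62.813149.
SE = √(62.813149) = 7.93.

7.93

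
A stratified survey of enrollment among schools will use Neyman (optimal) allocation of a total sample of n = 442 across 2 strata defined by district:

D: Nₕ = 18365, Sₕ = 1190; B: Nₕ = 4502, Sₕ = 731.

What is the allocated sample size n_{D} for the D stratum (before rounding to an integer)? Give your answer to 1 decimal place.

384.2

Neyman allocation: nₕ = n·NₕSₕ / Σⱼ NⱼSⱼ.
Σ NⱼSⱼ = 18365·1190 + 4502·731 = 2.5145312 × 10^7.
n_{D} = 442·18365·1190 / (2.5145312 × 10^7) = 384.2.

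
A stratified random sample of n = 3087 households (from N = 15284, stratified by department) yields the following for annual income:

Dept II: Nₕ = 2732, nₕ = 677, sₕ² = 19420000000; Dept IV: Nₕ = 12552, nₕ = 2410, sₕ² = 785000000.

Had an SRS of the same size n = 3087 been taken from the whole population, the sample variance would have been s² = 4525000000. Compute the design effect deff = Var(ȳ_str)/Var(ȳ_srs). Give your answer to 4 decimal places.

Var(ȳ_str) = Σ Wₕ²(1−fₕ)sₕ²/nₕ with Wₕ = Nₕ/15284:
  Dept II: (2732/15284)²·(1−677/2732)·19420000000/677 = 689412.29
  Dept IV: (12552/15284)²·(1−2410/12552)·785000000/2410 = 177506.84
  → Var(ȳ_str) = 866919.13.
Var(ȳ_srs) = (1 − 3087/15284)·4525000000/3087 = 1.1697632 × 10^6.
deff = 866919.13 / (1.1697632 × 10^6) = 0.7411.

0.7411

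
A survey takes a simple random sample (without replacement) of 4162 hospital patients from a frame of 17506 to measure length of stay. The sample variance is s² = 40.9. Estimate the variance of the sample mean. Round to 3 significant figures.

0.00749

Under SRS without replacement, Var(ȳ) = (1 − f)·s²/n with f = n/N = 4162/17506 = 0.23774706.
Var(ȳ) = (1 − 0.23774706)·40.9/4162 = 0.76225294·0.0098270062 = 0.0074906644.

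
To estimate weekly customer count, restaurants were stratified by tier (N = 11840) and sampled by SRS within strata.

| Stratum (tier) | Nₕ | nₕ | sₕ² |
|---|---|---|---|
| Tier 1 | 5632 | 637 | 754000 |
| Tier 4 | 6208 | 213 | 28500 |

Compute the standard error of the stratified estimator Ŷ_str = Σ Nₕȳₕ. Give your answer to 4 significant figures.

Var(Ŷ_str) = Σₕ Nₕ²(1 − fₕ)sₕ²/nₕ.
Tier 1: 5632²·(1 − 637/5632)·754000/637 = 3.3298913 × 10^10.
Tier 4: 6208²·(1 − 213/6208)·28500/213 = 4.9797341 × 10^9.
Sum = 3.8278647 × 10^10.
SE = √(3.8278647 × 10^10) = 195600.

195600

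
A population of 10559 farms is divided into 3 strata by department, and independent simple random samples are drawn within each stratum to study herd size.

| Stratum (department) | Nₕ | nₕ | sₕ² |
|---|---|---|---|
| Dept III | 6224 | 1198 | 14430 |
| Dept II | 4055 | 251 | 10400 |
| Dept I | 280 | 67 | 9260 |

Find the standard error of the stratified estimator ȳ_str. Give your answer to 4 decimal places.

3.0308

Var(ȳ_str) = Σₕ Wₕ²(1 − fₕ)sₕ²/nₕ with Wₕ = Nₕ/N, N = 10559.
Dept III: Wₕ = 0.58944976; term = 0.58944976²·(1 − 0.19248072)·14430/1198 = 3.3795276.
Dept II: Wₕ = 0.38403258; term = 0.38403258²·(1 − 0.06189889)·10400/251 = 5.7325177.
Dept I: Wₕ = 0.02651766; term = 0.02651766²·(1 − 0.23928571)·9260/67 = 0.073931282.
Sum = 9.1859766.
SE = √(9.1859766) = 3.0308.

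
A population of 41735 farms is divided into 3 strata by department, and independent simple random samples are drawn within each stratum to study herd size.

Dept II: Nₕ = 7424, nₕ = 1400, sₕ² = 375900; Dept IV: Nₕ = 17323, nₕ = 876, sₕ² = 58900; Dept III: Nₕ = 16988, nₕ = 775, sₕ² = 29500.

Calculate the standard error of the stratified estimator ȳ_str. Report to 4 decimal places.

Var(ȳ_str) = Σₕ Wₕ²(1 − fₕ)sₕ²/nₕ with Wₕ = Nₕ/N, N = 41735.
Dept II: Wₕ = 0.17788427; term = 0.17788427²·(1 − 0.18857759)·375900/1400 = 6.8939222.
Dept IV: Wₕ = 0.41507128; term = 0.41507128²·(1 − 0.05056861)·58900/876 = 10.998163.
Dept III: Wₕ = 0.40704445; term = 0.40704445²·(1 − 0.04562044)·29500/775 = 6.0190107.
Sum = 23.911096.
SE = √(23.911096) = 4.8899.

4.8899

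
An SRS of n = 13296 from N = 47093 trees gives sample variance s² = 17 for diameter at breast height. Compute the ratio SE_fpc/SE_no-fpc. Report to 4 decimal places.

f = n/N = 13296/47093 = 0.28233495.
SE_no-fpc = √(s²/n) = 0.035757237; SE_fpc = √((1−f)s²/n) = 0.030291784.
Ratio = √(1−f) = 0.84715114.

0.8472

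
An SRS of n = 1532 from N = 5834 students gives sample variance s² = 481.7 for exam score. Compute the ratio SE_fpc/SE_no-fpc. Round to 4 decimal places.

f = n/N = 1532/5834 = 0.26259856.
SE_no-fpc = √(s²/n) = 0.56073665; SE_fpc = √((1−f)s²/n) = 0.48151623.
Ratio = √(1−f) = 0.85872082.

0.8587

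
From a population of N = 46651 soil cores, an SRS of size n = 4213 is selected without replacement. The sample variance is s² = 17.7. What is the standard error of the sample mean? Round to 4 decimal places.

0.0618

Under SRS without replacement, Var(ȳ) = (1 − f)·s²/n with f = n/N = 4213/46651 = 0.09030889.
Var(ȳ) = (1 − 0.09030889)·17.7/4213 = 0.90969111·0.0042012817 = 0.0038218687.
SE(ȳ) = √(0.0038218687) = 0.0618.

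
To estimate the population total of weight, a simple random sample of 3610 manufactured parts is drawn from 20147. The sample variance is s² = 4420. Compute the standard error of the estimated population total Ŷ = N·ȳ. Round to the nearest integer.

Var(Ŷ) = N²·Var(ȳ) = N²·(1 − n/N)·s²/n.
f = 3610/20147 = 0.17918300; Var(ȳ) = 0.82081700·4420/3610 = 1.0049892.
Var(Ŷ) = 20147² · 1.0049892 = 4.0792673 × 10^8.
SE(Ŷ) = √(4.0792673 × 10^8) = 20197.

20197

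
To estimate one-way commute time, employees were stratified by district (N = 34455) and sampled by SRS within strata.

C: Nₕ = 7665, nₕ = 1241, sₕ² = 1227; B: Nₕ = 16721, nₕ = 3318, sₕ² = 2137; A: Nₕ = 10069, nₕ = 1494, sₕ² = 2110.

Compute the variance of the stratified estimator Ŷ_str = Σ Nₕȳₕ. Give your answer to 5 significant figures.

Var(Ŷ_str) = Σₕ Nₕ²(1 − fₕ)sₕ²/nₕ.
C: 7665²·(1 − 1241/7665)·1227/1241 = 4.8684473 × 10^7.
B: 16721²·(1 − 3318/16721)·2137/3318 = 1.443419 × 10^8.
A: 10069²·(1 − 1494/10069)·2110/1494 = 1.2194172 × 10^8.
Sum = 3.1496809 × 10^8.

3.1497 × 10^8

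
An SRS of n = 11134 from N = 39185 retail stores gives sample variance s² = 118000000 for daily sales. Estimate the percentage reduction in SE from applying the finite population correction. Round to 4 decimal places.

f = n/N = 11134/39185 = 0.28413934.
SE_no-fpc = √(s²/n) = 102.9474; SE_fpc = √((1−f)s²/n) = 87.102304.
Ratio = √(1−f) = 0.84608549. Reduction = 100·(1 − 0.84608549) = 15.3915%.

15.3915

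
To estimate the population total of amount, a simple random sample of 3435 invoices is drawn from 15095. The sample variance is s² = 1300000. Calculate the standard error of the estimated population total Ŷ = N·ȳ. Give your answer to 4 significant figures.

Var(Ŷ) = N²·Var(ȳ) = N²·(1 − n/N)·s²/n.
f = 3435/15095 = 0.22755879; Var(ȳ) = 0.77244121·1300000/3435 = 292.33583.
Var(Ŷ) = 15095² · 292.33583 = 6.6611357 × 10^10.
SE(Ŷ) = √(6.6611357 × 10^10) = 258100.

258100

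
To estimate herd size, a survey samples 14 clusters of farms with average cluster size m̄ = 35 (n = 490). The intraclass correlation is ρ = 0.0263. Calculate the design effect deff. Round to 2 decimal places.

deff = 1 + (35 − 1)·0.0263 = 1 + 0.8942 = 1.8942.

1.89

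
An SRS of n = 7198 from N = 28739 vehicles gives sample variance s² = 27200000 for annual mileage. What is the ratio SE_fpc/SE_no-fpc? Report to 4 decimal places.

0.8658

f = n/N = 7198/28739 = 0.25046105.
SE_no-fpc = √(s²/n) = 61.472168; SE_fpc = √((1−f)s²/n) = 53.220094.
Ratio = √(1−f) = 0.86575918.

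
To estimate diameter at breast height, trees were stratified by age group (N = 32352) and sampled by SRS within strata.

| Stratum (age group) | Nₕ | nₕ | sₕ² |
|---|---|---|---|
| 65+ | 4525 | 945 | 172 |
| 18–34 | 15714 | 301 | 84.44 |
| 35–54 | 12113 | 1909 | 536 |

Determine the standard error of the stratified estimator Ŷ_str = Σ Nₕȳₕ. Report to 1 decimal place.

Var(Ŷ_str) = Σₕ Nₕ²(1 − fₕ)sₕ²/nₕ.
65+: 4525²·(1 − 945/4525)·172/945 = 2.9484804 × 10^6.
18–34: 15714²·(1 − 301/15714)·84.44/301 = 6.7944711 × 10^7.
35–54: 12113²·(1 − 1909/12113)·536/1909 = 3.4704119 × 10^7.
Sum = 1.0559731 × 10^8.
SE = √(1.0559731 × 10^8) = 10276.1.

10276.1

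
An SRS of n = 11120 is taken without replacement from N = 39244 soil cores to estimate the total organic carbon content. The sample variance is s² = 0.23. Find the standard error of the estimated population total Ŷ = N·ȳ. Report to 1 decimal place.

151.1

Var(Ŷ) = N²·Var(ȳ) = N²·(1 − n/N)·s²/n.
f = 11120/39244 = 0.28335542; Var(ȳ) = 0.71664458·0.23/11120 = 1.4822685 × 10^-5.
Var(Ŷ) = 39244² · (1.4822685 × 10^-5) = 22828.292.
SE(Ŷ) = √(22828.292) = 151.1.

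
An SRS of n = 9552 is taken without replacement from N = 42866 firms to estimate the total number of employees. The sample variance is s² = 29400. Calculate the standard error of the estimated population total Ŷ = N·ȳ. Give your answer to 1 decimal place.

66297.4

Var(Ŷ) = N²·Var(ȳ) = N²·(1 − n/N)·s²/n.
f = 9552/42866 = 0.22283395; Var(ȳ) = 0.77716605·29400/9552 = 2.3920312.
Var(Ŷ) = 42866² · 2.3920312 = 4.3953429 × 10^9.
SE(Ŷ) = √(4.3953429 × 10^9) = 66297.4.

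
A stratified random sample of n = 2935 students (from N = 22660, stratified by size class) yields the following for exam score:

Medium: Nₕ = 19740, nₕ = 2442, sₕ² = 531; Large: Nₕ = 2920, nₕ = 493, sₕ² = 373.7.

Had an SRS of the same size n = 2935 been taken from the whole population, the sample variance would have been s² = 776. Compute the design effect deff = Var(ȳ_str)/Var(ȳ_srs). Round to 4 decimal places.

Var(ȳ_str) = Σ Wₕ²(1−fₕ)sₕ²/nₕ with Wₕ = Nₕ/22660:
  Medium: (19740/22660)²·(1−2442/19740)·531/2442 = 0.14460126
  Large: (2920/22660)²·(1−493/2920)·373.7/493 = 0.010461862
  → Var(ȳ_str) = 0.15506312.
Var(ȳ_srs) = (1 − 2935/22660)·776/2935 = 0.23014986.
deff = 0.15506312 / 0.23014986 = 0.6737.

0.6737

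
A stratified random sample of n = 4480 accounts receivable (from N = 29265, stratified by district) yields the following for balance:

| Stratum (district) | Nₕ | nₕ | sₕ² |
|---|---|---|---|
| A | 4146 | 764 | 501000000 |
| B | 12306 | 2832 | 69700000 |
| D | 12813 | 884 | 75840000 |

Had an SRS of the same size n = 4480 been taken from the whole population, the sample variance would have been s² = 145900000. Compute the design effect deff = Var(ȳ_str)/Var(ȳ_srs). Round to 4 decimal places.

Var(ȳ_str) = Σ Wₕ²(1−fₕ)sₕ²/nₕ with Wₕ = Nₕ/29265:
  A: (4146/29265)²·(1−764/4146)·501000000/764 = 10736.191
  B: (12306/29265)²·(1−2832/12306)·69700000/2832 = 3350.3699
  D: (12813/29265)²·(1−884/12813)·75840000/884 = 15311.011
  → Var(ȳ_str) = 29397.572.
Var(ȳ_srs) = (1 − 4480/29265)·145900000/4480 = 27581.487.
deff = 29397.572 / 27581.487 = 1.0658.

1.0658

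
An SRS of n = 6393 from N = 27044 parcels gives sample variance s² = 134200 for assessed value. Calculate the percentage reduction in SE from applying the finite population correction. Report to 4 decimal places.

12.6154

f = n/N = 6393/27044 = 0.23639255.
SE_no-fpc = √(s²/n) = 4.5816711; SE_fpc = √((1−f)s²/n) = 4.0036766.
Ratio = √(1−f) = 0.87384636. Reduction = 100·(1 − 0.87384636) = 12.6154%.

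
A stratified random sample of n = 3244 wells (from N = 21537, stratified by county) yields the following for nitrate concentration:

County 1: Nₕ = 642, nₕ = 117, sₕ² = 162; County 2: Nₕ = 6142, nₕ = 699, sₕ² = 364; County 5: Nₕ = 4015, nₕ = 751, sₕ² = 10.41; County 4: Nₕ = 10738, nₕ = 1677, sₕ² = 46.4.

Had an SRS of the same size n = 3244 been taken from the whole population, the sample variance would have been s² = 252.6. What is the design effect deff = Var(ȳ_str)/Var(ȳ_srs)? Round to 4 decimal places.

Var(ȳ_str) = Σ Wₕ²(1−fₕ)sₕ²/nₕ with Wₕ = Nₕ/21537:
  County 1: (642/21537)²·(1−117/642)·162/117 = 0.0010061276
  County 2: (6142/21537)²·(1−699/6142)·364/699 = 0.03753202
  County 5: (4015/21537)²·(1−751/4015)·10.41/751 = 3.9163011 × 10^-4
  County 4: (10738/21537)²·(1−1677/10738)·46.4/1677 = 0.0058038213
  → Var(ȳ_str) = 0.044733599.
Var(ȳ_srs) = (1 − 3244/21537)·252.6/3244 = 0.066138178.
deff = 0.044733599 / 0.066138178 = 0.6764.

0.6764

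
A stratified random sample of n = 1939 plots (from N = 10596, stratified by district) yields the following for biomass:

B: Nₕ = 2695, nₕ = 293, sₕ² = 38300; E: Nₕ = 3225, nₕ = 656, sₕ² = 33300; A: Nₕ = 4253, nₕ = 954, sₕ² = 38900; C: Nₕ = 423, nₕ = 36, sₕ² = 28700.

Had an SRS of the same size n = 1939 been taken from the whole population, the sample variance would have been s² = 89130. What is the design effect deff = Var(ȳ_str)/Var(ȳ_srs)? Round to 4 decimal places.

Var(ȳ_str) = Σ Wₕ²(1−fₕ)sₕ²/nₕ with Wₕ = Nₕ/10596:
  B: (2695/10596)²·(1−293/2695)·38300/293 = 7.5366618
  E: (3225/10596)²·(1−656/3225)·33300/656 = 3.7458494
  A: (4253/10596)²·(1−954/4253)·38900/954 = 5.0955964
  C: (423/10596)²·(1−36/423)·28700/36 = 1.1623765
  → Var(ȳ_str) = 17.540484.
Var(ȳ_srs) = (1 − 1939/10596)·89130/1939 = 37.555329.
deff = 17.540484 / 37.555329 = 0.4671.

0.4671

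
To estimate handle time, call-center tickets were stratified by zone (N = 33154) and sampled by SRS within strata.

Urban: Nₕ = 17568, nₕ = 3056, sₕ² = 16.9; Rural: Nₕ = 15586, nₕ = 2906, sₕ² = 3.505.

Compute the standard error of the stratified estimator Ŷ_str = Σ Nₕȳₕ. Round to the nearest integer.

1284

Var(Ŷ_str) = Σₕ Nₕ²(1 − fₕ)sₕ²/nₕ.
Urban: 17568²·(1 − 3056/17568)·16.9/3056 = 1.4098826 × 10^6.
Rural: 15586²·(1 − 2906/15586)·3.505/2906 = 238367.11.
Sum = 1.6482497 × 10^6.
SE = √(1.6482497 × 10^6) = 1284.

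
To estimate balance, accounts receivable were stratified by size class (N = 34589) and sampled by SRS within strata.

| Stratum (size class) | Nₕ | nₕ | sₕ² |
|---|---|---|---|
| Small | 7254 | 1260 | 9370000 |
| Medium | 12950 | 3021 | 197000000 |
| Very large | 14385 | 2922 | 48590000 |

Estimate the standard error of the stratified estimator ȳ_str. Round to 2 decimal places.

97.83

Var(ȳ_str) = Σₕ Wₕ²(1 − fₕ)sₕ²/nₕ with Wₕ = Nₕ/N, N = 34589.
Small: Wₕ = 0.20971985; term = 0.20971985²·(1 − 0.17369727)·9370000/1260 = 270.26345.
Medium: Wₕ = 0.37439648; term = 0.37439648²·(1 − 0.23328185)·197000000/3021 = 7008.3336.
Very large: Wₕ = 0.41588366; term = 0.41588366²·(1 − 0.20312826)·48590000/2922 = 2291.9167.
Sum = 9570.5138.
SE = √(9570.5138) = 97.83.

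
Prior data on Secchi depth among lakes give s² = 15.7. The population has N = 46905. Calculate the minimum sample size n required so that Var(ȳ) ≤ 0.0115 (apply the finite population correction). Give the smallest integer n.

Without fpc, n₀ = s²/D = 15.7/0.0115 = 1365.2174.
With fpc, (1 − n/N)·s²/n ≤ D requires n ≥ n₀/(1 + n₀/N) = 1365.2174/(1 + 1365.2174/46905) = 1326.6052.
Rounding up, n = 1327.

1327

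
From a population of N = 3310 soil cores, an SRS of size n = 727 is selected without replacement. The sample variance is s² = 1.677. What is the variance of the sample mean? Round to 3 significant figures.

0.00180

Under SRS without replacement, Var(ȳ) = (1 − f)·s²/n with f = n/N = 727/3310 = 0.21963746.
Var(ȳ) = (1 − 0.21963746)·1.677/727 = 0.78036254·0.00230674 = 0.0018000935.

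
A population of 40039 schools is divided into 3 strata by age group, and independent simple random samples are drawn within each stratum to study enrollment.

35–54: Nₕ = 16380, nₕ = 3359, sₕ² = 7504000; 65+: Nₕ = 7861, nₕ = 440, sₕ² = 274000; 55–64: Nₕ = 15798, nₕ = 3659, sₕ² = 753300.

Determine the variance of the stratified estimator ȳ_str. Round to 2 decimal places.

Var(ȳ_str) = Σₕ Wₕ²(1 − fₕ)sₕ²/nₕ with Wₕ = Nₕ/N, N = 40039.
35–54: Wₕ = 0.40910113; term = 0.40910113²·(1 − 0.20506716)·7504000/3359 = 297.21766.
65+: Wₕ = 0.19633357; term = 0.19633357²·(1 − 0.05597252)·274000/440 = 22.660614.
55–64: Wₕ = 0.39456530; term = 0.39456530²·(1 − 0.23161160)·753300/3659 = 24.627716.
Sum = 344.50599.

344.51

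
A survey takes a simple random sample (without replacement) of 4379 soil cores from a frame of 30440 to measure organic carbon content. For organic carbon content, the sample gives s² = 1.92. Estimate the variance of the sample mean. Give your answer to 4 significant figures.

Under SRS without replacement, Var(ȳ) = (1 − f)·s²/n with f = n/N = 4379/30440 = 0.14385677.
Var(ȳ) = (1 − 0.14385677)·1.92/4379 = 0.85614323·4.3845627 × 10^-4 = 3.7538137 × 10^-4.

3.754 × 10^-4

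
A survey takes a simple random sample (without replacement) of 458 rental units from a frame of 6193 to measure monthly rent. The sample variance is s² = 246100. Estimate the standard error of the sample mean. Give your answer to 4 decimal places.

22.3069

Under SRS without replacement, Var(ȳ) = (1 − f)·s²/n with f = n/N = 458/6193 = 0.07395446.
Var(ȳ) = (1 − 0.07395446)·246100/458 = 0.92604554·537.33624 = 497.59783.
SE(ȳ) = √(497.59783) = 22.3069.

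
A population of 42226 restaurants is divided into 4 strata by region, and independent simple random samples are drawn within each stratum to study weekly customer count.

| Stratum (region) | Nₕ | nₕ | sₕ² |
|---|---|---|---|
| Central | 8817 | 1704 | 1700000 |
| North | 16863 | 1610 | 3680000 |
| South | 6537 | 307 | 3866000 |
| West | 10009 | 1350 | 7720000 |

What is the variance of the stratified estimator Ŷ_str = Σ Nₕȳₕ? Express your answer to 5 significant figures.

1.6589 × 10^12

Var(Ŷ_str) = Σₕ Nₕ²(1 − fₕ)sₕ²/nₕ.
Central: 8817²·(1 − 1704/8817)·1700000/1704 = 6.2568102 × 10^10.
North: 16863²·(1 − 1610/16863)·3680000/1610 = 5.8791163 × 10^11.
South: 6537²·(1 − 307/6537)·3866000/307 = 5.1284958 × 10^11.
West: 10009²·(1 − 1350/10009)·7720000/1350 = 4.9561217 × 10^11.
Sum = 1.6589415 × 10^12.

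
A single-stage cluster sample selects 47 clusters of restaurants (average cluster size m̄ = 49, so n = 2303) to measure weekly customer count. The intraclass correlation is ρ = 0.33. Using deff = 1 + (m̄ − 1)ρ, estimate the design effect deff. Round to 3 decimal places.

16.840

deff = 1 + (49 − 1)·0.33 = 1 + 15.84 = 16.84.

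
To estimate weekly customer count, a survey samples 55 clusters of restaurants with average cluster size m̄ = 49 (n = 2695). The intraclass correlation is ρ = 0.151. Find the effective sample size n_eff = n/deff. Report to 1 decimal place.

326.7

deff = 1 + (49 − 1)·0.151 = 1 + 7.248 = 8.248.
n_eff = 2695 / 8.248 = 326.7.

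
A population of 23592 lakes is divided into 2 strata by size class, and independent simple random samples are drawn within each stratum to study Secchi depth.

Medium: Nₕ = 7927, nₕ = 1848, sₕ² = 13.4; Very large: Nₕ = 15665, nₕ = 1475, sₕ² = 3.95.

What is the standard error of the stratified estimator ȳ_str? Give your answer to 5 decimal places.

Var(ȳ_str) = Σₕ Wₕ²(1 − fₕ)sₕ²/nₕ with Wₕ = Nₕ/N, N = 23592.
Medium: Wₕ = 0.33600373; term = 0.33600373²·(1 − 0.23312729)·13.4/1848 = 6.2778988 × 10^-4.
Very large: Wₕ = 0.66399627; term = 0.66399627²·(1 − 0.09415895)·3.95/1475 = 0.0010695186.
Sum = 0.0016973085.
SE = √(0.0016973085) = 0.04120.

0.04120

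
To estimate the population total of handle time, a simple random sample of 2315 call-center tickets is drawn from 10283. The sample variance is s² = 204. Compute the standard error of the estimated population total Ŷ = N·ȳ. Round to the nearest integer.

2687

Var(Ŷ) = N²·Var(ȳ) = N²·(1 − n/N)·s²/n.
f = 2315/10283 = 0.22512885; Var(ȳ) = 0.77487115·204/2315 = 0.068282382.
Var(Ŷ) = 10283² · 0.068282382 = 7.2201851 × 10^6.
SE(Ŷ) = √(7.2201851 × 10^6) = 2687.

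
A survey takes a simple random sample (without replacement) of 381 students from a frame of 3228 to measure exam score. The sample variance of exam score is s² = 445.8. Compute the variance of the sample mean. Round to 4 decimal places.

1.0320

Under SRS without replacement, Var(ȳ) = (1 − f)·s²/n with f = n/N = 381/3228 = 0.11802974.
Var(ȳ) = (1 − 0.11802974)·445.8/381 = 0.88197026·1.1700787 = 1.0319747.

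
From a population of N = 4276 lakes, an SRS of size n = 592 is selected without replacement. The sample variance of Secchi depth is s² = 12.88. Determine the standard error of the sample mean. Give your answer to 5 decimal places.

0.13691

Under SRS without replacement, Var(ȳ) = (1 − f)·s²/n with f = n/N = 592/4276 = 0.13844715.
Var(ȳ) = (1 − 0.13844715)·12.88/592 = 0.86155285·0.021756757 = 0.018744596.
SE(ȳ) = √(0.018744596) = 0.13691.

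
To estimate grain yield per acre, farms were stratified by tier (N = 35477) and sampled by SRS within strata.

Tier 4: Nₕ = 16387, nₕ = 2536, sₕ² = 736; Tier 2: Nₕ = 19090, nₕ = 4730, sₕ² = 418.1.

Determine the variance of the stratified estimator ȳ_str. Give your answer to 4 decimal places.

Var(ȳ_str) = Σₕ Wₕ²(1 − fₕ)sₕ²/nₕ with Wₕ = Nₕ/N, N = 35477.
Tier 4: Wₕ = 0.46190490; term = 0.46190490²·(1 − 0.15475682)·736/2536 = 0.052337789.
Tier 2: Wₕ = 0.53809510; term = 0.53809510²·(1 − 0.24777370)·418.1/4730 = 0.019252433.
Sum = 0.071590222.

0.0716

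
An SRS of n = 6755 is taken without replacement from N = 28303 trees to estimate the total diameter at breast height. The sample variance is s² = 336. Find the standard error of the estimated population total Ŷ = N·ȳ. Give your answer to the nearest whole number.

5508

Var(Ŷ) = N²·Var(ȳ) = N²·(1 − n/N)·s²/n.
f = 6755/28303 = 0.23866728; Var(ȳ) = 0.76133272·336/6755 = 0.0378694.
Var(Ŷ) = 28303² · 0.0378694 = 3.0335654 × 10^7.
SE(Ŷ) = √(3.0335654 × 10^7) = 5508.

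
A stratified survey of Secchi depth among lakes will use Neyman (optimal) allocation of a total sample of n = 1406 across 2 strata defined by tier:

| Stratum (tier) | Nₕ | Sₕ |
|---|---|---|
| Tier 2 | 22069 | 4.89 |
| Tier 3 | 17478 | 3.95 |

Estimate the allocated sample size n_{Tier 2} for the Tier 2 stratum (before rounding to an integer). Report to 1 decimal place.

Neyman allocation: nₕ = n·NₕSₕ / Σⱼ NⱼSⱼ.
Σ NⱼSⱼ = 22069·4.89 + 17478·3.95 = 176955.51.
n_{Tier 2} = 1406·22069·4.89 / 176955.51 = 857.5.

857.5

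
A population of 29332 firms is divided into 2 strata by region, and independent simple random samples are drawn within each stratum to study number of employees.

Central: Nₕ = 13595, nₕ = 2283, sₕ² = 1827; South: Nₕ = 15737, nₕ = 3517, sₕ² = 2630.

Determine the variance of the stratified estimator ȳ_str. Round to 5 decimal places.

0.31019

Var(ȳ_str) = Σₕ Wₕ²(1 − fₕ)sₕ²/nₕ with Wₕ = Nₕ/N, N = 29332.
Central: Wₕ = 0.46348698; term = 0.46348698²·(1 − 0.16792939)·1827/2283 = 0.14304342.
South: Wₕ = 0.53651302; term = 0.53651302²·(1 − 0.22348605)·2630/3517 = 0.16714492.
Sum = 0.31018834.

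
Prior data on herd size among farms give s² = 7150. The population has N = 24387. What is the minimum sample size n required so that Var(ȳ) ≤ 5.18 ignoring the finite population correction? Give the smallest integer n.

Without fpc, n₀ = s²/D = 7150/5.18 = 1380.3089.
Rounding up, n = 1381.

1381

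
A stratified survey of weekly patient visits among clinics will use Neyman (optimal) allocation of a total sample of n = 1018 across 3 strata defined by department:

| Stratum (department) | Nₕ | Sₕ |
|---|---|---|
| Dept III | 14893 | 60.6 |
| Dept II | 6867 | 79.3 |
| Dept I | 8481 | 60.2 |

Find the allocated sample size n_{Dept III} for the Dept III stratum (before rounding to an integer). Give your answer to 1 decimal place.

469.3

Neyman allocation: nₕ = n·NₕSₕ / Σⱼ NⱼSⱼ.
Σ NⱼSⱼ = 14893·60.6 + 6867·79.3 + 8481·60.2 = 1.9576251 × 10^6.
n_{Dept III} = 1018·14893·60.6 / (1.9576251 × 10^6) = 469.3.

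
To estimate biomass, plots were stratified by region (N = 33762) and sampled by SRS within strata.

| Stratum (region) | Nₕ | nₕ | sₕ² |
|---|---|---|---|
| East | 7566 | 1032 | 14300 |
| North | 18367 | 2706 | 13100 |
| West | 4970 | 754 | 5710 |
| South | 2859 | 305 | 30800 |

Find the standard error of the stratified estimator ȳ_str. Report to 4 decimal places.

Var(ȳ_str) = Σₕ Wₕ²(1 − fₕ)sₕ²/nₕ with Wₕ = Nₕ/N, N = 33762.
East: Wₕ = 0.22409810; term = 0.22409810²·(1 − 0.13639968)·14300/1032 = 0.60095988.
North: Wₕ = 0.54401398; term = 0.54401398²·(1 − 0.14732945)·13100/2706 = 1.2216446.
West: Wₕ = 0.14720692; term = 0.14720692²·(1 − 0.15171026)·5710/754 = 0.13920839.
South: Wₕ = 0.08468100; term = 0.08468100²·(1 − 0.10668066)·30800/305 = 0.64688874.
Sum = 2.6087016.
SE = √(2.6087016) = 1.6151.

1.6151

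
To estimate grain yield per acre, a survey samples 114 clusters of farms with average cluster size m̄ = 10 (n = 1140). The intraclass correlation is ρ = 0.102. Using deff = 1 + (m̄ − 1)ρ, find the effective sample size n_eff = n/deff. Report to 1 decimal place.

deff = 1 + (10 − 1)·0.102 = 1 + 0.918 = 1.918.
n_eff = 1140 / 1.918 = 594.4.

594.4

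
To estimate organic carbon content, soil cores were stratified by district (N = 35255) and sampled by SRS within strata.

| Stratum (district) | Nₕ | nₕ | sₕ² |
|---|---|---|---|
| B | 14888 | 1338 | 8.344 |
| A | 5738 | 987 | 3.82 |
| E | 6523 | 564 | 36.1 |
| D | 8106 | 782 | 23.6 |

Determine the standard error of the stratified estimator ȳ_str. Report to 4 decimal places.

Var(ȳ_str) = Σₕ Wₕ²(1 − fₕ)sₕ²/nₕ with Wₕ = Nₕ/N, N = 35255.
B: Wₕ = 0.42229471; term = 0.42229471²·(1 − 0.08987104)·8.344/1338 = 0.0010121675.
A: Wₕ = 0.16275706; term = 0.16275706²·(1 − 0.17201115)·3.82/987 = 8.4888791 × 10^-5.
E: Wₕ = 0.18502340; term = 0.18502340²·(1 − 0.08646328)·36.1/564 = 0.0020017389.
D: Wₕ = 0.22992483; term = 0.22992483²·(1 − 0.09647175)·23.6/782 = 0.0014415136.
Sum = 0.0045403088.
SE = √(0.0045403088) = 0.0674.

0.0674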